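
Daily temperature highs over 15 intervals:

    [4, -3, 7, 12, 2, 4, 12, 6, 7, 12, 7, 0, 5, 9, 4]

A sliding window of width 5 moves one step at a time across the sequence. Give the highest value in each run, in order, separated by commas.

4 -3 7 12 2 → max 12
-3 7 12 2 4 → max 12
7 12 2 4 12 → max 12
12 2 4 12 6 → max 12
2 4 12 6 7 → max 12
4 12 6 7 12 → max 12
12 6 7 12 7 → max 12
6 7 12 7 0 → max 12
7 12 7 0 5 → max 12
12 7 0 5 9 → max 12
7 0 5 9 4 → max 9

12, 12, 12, 12, 12, 12, 12, 12, 12, 12, 9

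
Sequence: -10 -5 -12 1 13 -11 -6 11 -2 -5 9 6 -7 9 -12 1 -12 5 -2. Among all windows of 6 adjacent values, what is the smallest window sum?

-24

-10 -5 -12 1 13 -11 → sum -24
-5 -12 1 13 -11 -6 → sum -20
-12 1 13 -11 -6 11 → sum -4
1 13 -11 -6 11 -2 → sum 6
13 -11 -6 11 -2 -5 → sum 0
-11 -6 11 -2 -5 9 → sum -4
-6 11 -2 -5 9 6 → sum 13
11 -2 -5 9 6 -7 → sum 12
-2 -5 9 6 -7 9 → sum 10
-5 9 6 -7 9 -12 → sum 0
9 6 -7 9 -12 1 → sum 6
6 -7 9 -12 1 -12 → sum -15
-7 9 -12 1 -12 5 → sum -16
9 -12 1 -12 5 -2 → sum -11
Smallest of these is -24.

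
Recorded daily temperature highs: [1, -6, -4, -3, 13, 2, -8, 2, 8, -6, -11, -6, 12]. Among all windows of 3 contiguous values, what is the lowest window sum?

1 -6 -4 → sum -9
-6 -4 -3 → sum -13
-4 -3 13 → sum 6
-3 13 2 → sum 12
13 2 -8 → sum 7
2 -8 2 → sum -4
-8 2 8 → sum 2
2 8 -6 → sum 4
8 -6 -11 → sum -9
-6 -11 -6 → sum -23
-11 -6 12 → sum -5
Lowest of these is -23.

-23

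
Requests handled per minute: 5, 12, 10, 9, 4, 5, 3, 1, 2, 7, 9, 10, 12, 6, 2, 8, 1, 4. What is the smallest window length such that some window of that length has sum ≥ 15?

Extend right; whenever the sum reaches 15, record the length and shrink from the left:
add 5: running sum 5 < 15
end 1: [5, 12] sum 17, len 2
end 2: [12, 10] sum 22, len 2
end 3: [10, 9] sum 19, len 2
end 4: [10, 9, 4] sum 23, len 3
end 5: [9, 4, 5] sum 18, len 3
end 6: [9, 4, 5, 3] sum 21, len 4
end 7: [9, 4, 5, 3, 1] sum 22, len 5
end 8: [4, 5, 3, 1, 2] sum 15, len 5
end 9: [5, 3, 1, 2, 7] sum 18, len 5
end 10: [7, 9] sum 16, len 2
end 11: [9, 10] sum 19, len 2
end 12: [10, 12] sum 22, len 2
end 13: [12, 6] sum 18, len 2
end 14: [12, 6, 2] sum 20, len 3
end 15: [6, 2, 8] sum 16, len 3
end 16: [6, 2, 8, 1] sum 17, len 4
end 17: [2, 8, 1, 4] sum 15, len 4
Shortest qualifying length: 2.

2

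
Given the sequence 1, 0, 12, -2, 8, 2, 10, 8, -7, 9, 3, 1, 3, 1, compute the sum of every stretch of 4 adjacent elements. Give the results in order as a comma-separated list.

11, 18, 20, 18, 28, 13, 20, 13, 6, 16, 8

(1, 0, 12, -2) → sum 11
(0, 12, -2, 8) → sum 18
(12, -2, 8, 2) → sum 20
(-2, 8, 2, 10) → sum 18
(8, 2, 10, 8) → sum 28
(2, 10, 8, -7) → sum 13
(10, 8, -7, 9) → sum 20
(8, -7, 9, 3) → sum 13
(-7, 9, 3, 1) → sum 6
(9, 3, 1, 3) → sum 16
(3, 1, 3, 1) → sum 8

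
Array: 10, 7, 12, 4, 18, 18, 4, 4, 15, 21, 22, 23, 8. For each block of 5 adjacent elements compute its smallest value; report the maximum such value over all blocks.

[10, 7, 12, 4, 18] → min 4
[7, 12, 4, 18, 18] → min 4
[12, 4, 18, 18, 4] → min 4
[4, 18, 18, 4, 4] → min 4
[18, 18, 4, 4, 15] → min 4
[18, 4, 4, 15, 21] → min 4
[4, 4, 15, 21, 22] → min 4
[4, 15, 21, 22, 23] → min 4
[15, 21, 22, 23, 8] → min 8
Maximum of these is 8.

8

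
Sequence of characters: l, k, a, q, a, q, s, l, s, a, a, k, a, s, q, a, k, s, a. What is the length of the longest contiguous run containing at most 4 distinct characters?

11

[l] 1 distinct, len 1
[l, k] 2 distinct, len 2
[l, k, a] 3 distinct, len 3
[l, k, a, q] 4 distinct, len 4
[l, k, a, q, a] 4 distinct, len 5
[l, k, a, q, a, q] 4 distinct, len 6
[k, a, q, a, q, s] 4 distinct, len 6
[a, q, a, q, s, l] 4 distinct, len 6
[a, q, a, q, s, l, s] 4 distinct, len 7
[a, q, a, q, s, l, s, a] 4 distinct, len 8
[a, q, a, q, s, l, s, a, a] 4 distinct, len 9
[s, l, s, a, a, k] 4 distinct, len 6
[s, l, s, a, a, k, a] 4 distinct, len 7
[s, l, s, a, a, k, a, s] 4 distinct, len 8
[s, a, a, k, a, s, q] 4 distinct, len 7
[s, a, a, k, a, s, q, a] 4 distinct, len 8
[s, a, a, k, a, s, q, a, k] 4 distinct, len 9
[s, a, a, k, a, s, q, a, k, s] 4 distinct, len 10
[s, a, a, k, a, s, q, a, k, s, a] 4 distinct, len 11
Longest length with ≤4 distinct: 11.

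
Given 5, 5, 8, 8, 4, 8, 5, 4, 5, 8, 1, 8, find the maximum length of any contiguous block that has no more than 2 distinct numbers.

4

[5] 1 distinct, len 1
[5, 5] 1 distinct, len 2
[5, 5, 8] 2 distinct, len 3
[5, 5, 8, 8] 2 distinct, len 4
[8, 8, 4] 2 distinct, len 3
[8, 8, 4, 8] 2 distinct, len 4
[8, 5] 2 distinct, len 2
[5, 4] 2 distinct, len 2
[5, 4, 5] 2 distinct, len 3
[5, 8] 2 distinct, len 2
[8, 1] 2 distinct, len 2
[8, 1, 8] 2 distinct, len 3
Longest length with ≤2 distinct: 4.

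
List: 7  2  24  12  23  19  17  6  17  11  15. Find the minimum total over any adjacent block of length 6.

7 2 24 12 23 19 → sum 87
2 24 12 23 19 17 → sum 97
24 12 23 19 17 6 → sum 101
12 23 19 17 6 17 → sum 94
23 19 17 6 17 11 → sum 93
19 17 6 17 11 15 → sum 85
Minimum of these is 85.

85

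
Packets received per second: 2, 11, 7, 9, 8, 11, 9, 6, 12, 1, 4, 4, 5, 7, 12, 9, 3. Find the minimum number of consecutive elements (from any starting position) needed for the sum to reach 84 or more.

12

add 2: running sum 2 < 84
add 11: running sum 13 < 84
add 7: running sum 20 < 84
add 9: running sum 29 < 84
add 8: running sum 37 < 84
add 11: running sum 48 < 84
add 9: running sum 57 < 84
add 6: running sum 63 < 84
add 12: running sum 75 < 84
add 1: running sum 76 < 84
add 4: running sum 80 < 84
add 4: shortest ending here [2, 11, 7, 9, 8, 11, 9, 6, 12, 1, 4, 4] sum 84, len 12
add 5: shortest ending here [11, 7, 9, 8, 11, 9, 6, 12, 1, 4, 4, 5] sum 87, len 12
add 7: shortest ending here [11, 7, 9, 8, 11, 9, 6, 12, 1, 4, 4, 5, 7] sum 94, len 13
add 12: shortest ending here [9, 8, 11, 9, 6, 12, 1, 4, 4, 5, 7, 12] sum 88, len 12
add 9: shortest ending here [8, 11, 9, 6, 12, 1, 4, 4, 5, 7, 12, 9] sum 88, len 12
add 3: shortest ending here [8, 11, 9, 6, 12, 1, 4, 4, 5, 7, 12, 9, 3] sum 91, len 13
Shortest qualifying length: 12.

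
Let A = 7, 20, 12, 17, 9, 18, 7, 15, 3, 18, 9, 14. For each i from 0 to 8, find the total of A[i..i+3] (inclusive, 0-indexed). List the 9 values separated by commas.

[7, 20, 12, 17] → sum 56
[20, 12, 17, 9] → sum 58
[12, 17, 9, 18] → sum 56
[17, 9, 18, 7] → sum 51
[9, 18, 7, 15] → sum 49
[18, 7, 15, 3] → sum 43
[7, 15, 3, 18] → sum 43
[15, 3, 18, 9] → sum 45
[3, 18, 9, 14] → sum 44

56, 58, 56, 51, 49, 43, 43, 45, 44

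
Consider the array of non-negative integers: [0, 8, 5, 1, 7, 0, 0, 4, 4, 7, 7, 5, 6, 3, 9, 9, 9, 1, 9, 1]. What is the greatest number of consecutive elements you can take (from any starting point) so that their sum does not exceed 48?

[0] sum 0 len 1
[0, 8] sum 8 len 2
[0, 8, 5] sum 13 len 3
[0, 8, 5, 1] sum 14 len 4
[0, 8, 5, 1, 7] sum 21 len 5
[0, 8, 5, 1, 7, 0] sum 21 len 6
[0, 8, 5, 1, 7, 0, 0] sum 21 len 7
[0, 8, 5, 1, 7, 0, 0, 4] sum 25 len 8
[0, 8, 5, 1, 7, 0, 0, 4, 4] sum 29 len 9
[0, 8, 5, 1, 7, 0, 0, 4, 4, 7] sum 36 len 10
[0, 8, 5, 1, 7, 0, 0, 4, 4, 7, 7] sum 43 len 11
[0, 8, 5, 1, 7, 0, 0, 4, 4, 7, 7, 5] sum 48 len 12
[5, 1, 7, 0, 0, 4, 4, 7, 7, 5, 6] sum 46 len 11
[1, 7, 0, 0, 4, 4, 7, 7, 5, 6, 3] sum 44 len 11
[0, 0, 4, 4, 7, 7, 5, 6, 3, 9] sum 45 len 10
[7, 7, 5, 6, 3, 9, 9] sum 46 len 7
[7, 5, 6, 3, 9, 9, 9] sum 48 len 7
[5, 6, 3, 9, 9, 9, 1] sum 42 len 7
[6, 3, 9, 9, 9, 1, 9] sum 46 len 7
[6, 3, 9, 9, 9, 1, 9, 1] sum 47 len 8
Longest length seen: 12.

12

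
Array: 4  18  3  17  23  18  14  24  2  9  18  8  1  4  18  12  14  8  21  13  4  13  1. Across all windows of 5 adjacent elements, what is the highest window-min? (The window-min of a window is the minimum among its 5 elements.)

Each size-5 window and its min:
[4, 18, 3, 17, 23] → min 3
[18, 3, 17, 23, 18] → min 3
[3, 17, 23, 18, 14] → min 3
[17, 23, 18, 14, 24] → min 14
[23, 18, 14, 24, 2] → min 2
[18, 14, 24, 2, 9] → min 2
[14, 24, 2, 9, 18] → min 2
[24, 2, 9, 18, 8] → min 2
[2, 9, 18, 8, 1] → min 1
[9, 18, 8, 1, 4] → min 1
[18, 8, 1, 4, 18] → min 1
[8, 1, 4, 18, 12] → min 1
[1, 4, 18, 12, 14] → min 1
[4, 18, 12, 14, 8] → min 4
[18, 12, 14, 8, 21] → min 8
[12, 14, 8, 21, 13] → min 8
[14, 8, 21, 13, 4] → min 4
[8, 21, 13, 4, 13] → min 4
[21, 13, 4, 13, 1] → min 1
Highest of these is 14.

14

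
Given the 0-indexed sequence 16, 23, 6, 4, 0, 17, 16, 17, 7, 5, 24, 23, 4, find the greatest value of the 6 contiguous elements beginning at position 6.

24

Elements at indices 6..11: 16, 17, 7, 5, 24, 23
max(16, 17, 7, 5, 24, 23) = 24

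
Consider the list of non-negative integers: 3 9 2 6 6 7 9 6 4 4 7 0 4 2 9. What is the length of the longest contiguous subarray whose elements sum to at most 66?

13

add 3: [3] sum 3, len 1
add 9: [3, 9] sum 12, len 2
add 2: [3, 9, 2] sum 14, len 3
add 6: [3, 9, 2, 6] sum 20, len 4
add 6: [3, 9, 2, 6, 6] sum 26, len 5
add 7: [3, 9, 2, 6, 6, 7] sum 33, len 6
add 9: [3, 9, 2, 6, 6, 7, 9] sum 42, len 7
add 6: [3, 9, 2, 6, 6, 7, 9, 6] sum 48, len 8
add 4: [3, 9, 2, 6, 6, 7, 9, 6, 4] sum 52, len 9
add 4: [3, 9, 2, 6, 6, 7, 9, 6, 4, 4] sum 56, len 10
add 7: [3, 9, 2, 6, 6, 7, 9, 6, 4, 4, 7] sum 63, len 11
add 0: [3, 9, 2, 6, 6, 7, 9, 6, 4, 4, 7, 0] sum 63, len 12
add 4: [9, 2, 6, 6, 7, 9, 6, 4, 4, 7, 0, 4] sum 64, len 12
add 2: [9, 2, 6, 6, 7, 9, 6, 4, 4, 7, 0, 4, 2] sum 66, len 13
add 9: [2, 6, 6, 7, 9, 6, 4, 4, 7, 0, 4, 2, 9] sum 66, len 13
Longest length seen: 13.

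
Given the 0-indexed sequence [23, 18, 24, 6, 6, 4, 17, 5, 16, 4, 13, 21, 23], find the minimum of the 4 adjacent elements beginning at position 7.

4

Elements at indices 7..10: 5, 16, 4, 13
min(5, 16, 4, 13) = 4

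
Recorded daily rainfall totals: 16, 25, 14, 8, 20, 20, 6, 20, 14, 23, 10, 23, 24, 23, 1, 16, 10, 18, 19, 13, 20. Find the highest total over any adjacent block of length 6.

117

[16, 25, 14, 8, 20, 20] → sum 103
[25, 14, 8, 20, 20, 6] → sum 93
[14, 8, 20, 20, 6, 20] → sum 88
[8, 20, 20, 6, 20, 14] → sum 88
[20, 20, 6, 20, 14, 23] → sum 103
[20, 6, 20, 14, 23, 10] → sum 93
[6, 20, 14, 23, 10, 23] → sum 96
[20, 14, 23, 10, 23, 24] → sum 114
[14, 23, 10, 23, 24, 23] → sum 117
[23, 10, 23, 24, 23, 1] → sum 104
[10, 23, 24, 23, 1, 16] → sum 97
[23, 24, 23, 1, 16, 10] → sum 97
[24, 23, 1, 16, 10, 18] → sum 92
[23, 1, 16, 10, 18, 19] → sum 87
[1, 16, 10, 18, 19, 13] → sum 77
[16, 10, 18, 19, 13, 20] → sum 96
Highest of these is 117.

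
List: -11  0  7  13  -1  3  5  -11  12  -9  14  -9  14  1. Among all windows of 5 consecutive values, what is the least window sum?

Each size-5 window and its sum:
[-11, 0, 7, 13, -1] → sum 8
[0, 7, 13, -1, 3] → sum 22
[7, 13, -1, 3, 5] → sum 27
[13, -1, 3, 5, -11] → sum 9
[-1, 3, 5, -11, 12] → sum 8
[3, 5, -11, 12, -9] → sum 0
[5, -11, 12, -9, 14] → sum 11
[-11, 12, -9, 14, -9] → sum -3
[12, -9, 14, -9, 14] → sum 22
[-9, 14, -9, 14, 1] → sum 11
Least of these is -3.

-3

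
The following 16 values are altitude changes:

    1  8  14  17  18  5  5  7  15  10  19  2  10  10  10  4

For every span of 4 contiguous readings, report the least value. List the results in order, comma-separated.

1 8 14 17 → min 1
8 14 17 18 → min 8
14 17 18 5 → min 5
17 18 5 5 → min 5
18 5 5 7 → min 5
5 5 7 15 → min 5
5 7 15 10 → min 5
7 15 10 19 → min 7
15 10 19 2 → min 2
10 19 2 10 → min 2
19 2 10 10 → min 2
2 10 10 10 → min 2
10 10 10 4 → min 4

1, 8, 5, 5, 5, 5, 5, 7, 2, 2, 2, 2, 4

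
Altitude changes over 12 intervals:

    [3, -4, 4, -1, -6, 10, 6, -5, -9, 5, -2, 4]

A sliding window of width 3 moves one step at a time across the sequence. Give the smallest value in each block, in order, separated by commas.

(3, -4, 4) → min -4
(-4, 4, -1) → min -4
(4, -1, -6) → min -6
(-1, -6, 10) → min -6
(-6, 10, 6) → min -6
(10, 6, -5) → min -5
(6, -5, -9) → min -9
(-5, -9, 5) → min -9
(-9, 5, -2) → min -9
(5, -2, 4) → min -2

-4, -4, -6, -6, -6, -5, -9, -9, -9, -2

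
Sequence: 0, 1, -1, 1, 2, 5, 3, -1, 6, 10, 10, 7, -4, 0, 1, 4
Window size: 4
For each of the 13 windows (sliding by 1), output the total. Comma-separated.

1, 3, 7, 11, 9, 13, 18, 25, 33, 23, 13, 4, 1

Sliding a size-4 window across the 16 values:
[0, 1, -1, 1] → sum 1
[1, -1, 1, 2] → sum 3
[-1, 1, 2, 5] → sum 7
[1, 2, 5, 3] → sum 11
[2, 5, 3, -1] → sum 9
[5, 3, -1, 6] → sum 13
[3, -1, 6, 10] → sum 18
[-1, 6, 10, 10] → sum 25
[6, 10, 10, 7] → sum 33
[10, 10, 7, -4] → sum 23
[10, 7, -4, 0] → sum 13
[7, -4, 0, 1] → sum 4
[-4, 0, 1, 4] → sum 1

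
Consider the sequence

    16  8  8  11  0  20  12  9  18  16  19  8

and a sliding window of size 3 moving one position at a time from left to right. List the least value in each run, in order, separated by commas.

(16, 8, 8) → min 8
(8, 8, 11) → min 8
(8, 11, 0) → min 0
(11, 0, 20) → min 0
(0, 20, 12) → min 0
(20, 12, 9) → min 9
(12, 9, 18) → min 9
(9, 18, 16) → min 9
(18, 16, 19) → min 16
(16, 19, 8) → min 8

8, 8, 0, 0, 0, 9, 9, 9, 16, 8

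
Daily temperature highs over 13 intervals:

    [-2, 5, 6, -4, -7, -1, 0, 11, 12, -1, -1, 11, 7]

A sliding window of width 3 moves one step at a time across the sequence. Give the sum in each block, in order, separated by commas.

9, 7, -5, -12, -8, 10, 23, 22, 10, 9, 17

[-2, 5, 6] → sum 9
[5, 6, -4] → sum 7
[6, -4, -7] → sum -5
[-4, -7, -1] → sum -12
[-7, -1, 0] → sum -8
[-1, 0, 11] → sum 10
[0, 11, 12] → sum 23
[11, 12, -1] → sum 22
[12, -1, -1] → sum 10
[-1, -1, 11] → sum 9
[-1, 11, 7] → sum 17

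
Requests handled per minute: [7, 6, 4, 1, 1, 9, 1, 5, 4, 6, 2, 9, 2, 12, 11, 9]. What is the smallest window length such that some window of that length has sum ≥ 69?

add 7: running sum 7 < 69
add 6: running sum 13 < 69
add 4: running sum 17 < 69
add 1: running sum 18 < 69
add 1: running sum 19 < 69
add 9: running sum 28 < 69
add 1: running sum 29 < 69
add 5: running sum 34 < 69
add 4: running sum 38 < 69
add 6: running sum 44 < 69
add 2: running sum 46 < 69
add 9: running sum 55 < 69
add 2: running sum 57 < 69
add 12: shortest ending here [7, 6, 4, 1, 1, 9, 1, 5, 4, 6, 2, 9, 2, 12] sum 69, len 14
add 11: shortest ending here [6, 4, 1, 1, 9, 1, 5, 4, 6, 2, 9, 2, 12, 11] sum 73, len 14
add 9: shortest ending here [9, 1, 5, 4, 6, 2, 9, 2, 12, 11, 9] sum 70, len 11
Shortest qualifying length: 11.

11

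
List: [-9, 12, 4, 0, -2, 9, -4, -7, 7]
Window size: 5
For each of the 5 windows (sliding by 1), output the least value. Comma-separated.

-9 12 4 0 -2 → min -9
12 4 0 -2 9 → min -2
4 0 -2 9 -4 → min -4
0 -2 9 -4 -7 → min -7
-2 9 -4 -7 7 → min -7

-9, -2, -4, -7, -7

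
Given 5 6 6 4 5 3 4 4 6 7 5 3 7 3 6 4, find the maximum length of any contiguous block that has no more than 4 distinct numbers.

9

add 5: window [5] (1 distinct), len 1
add 6: window [5, 6] (2 distinct), len 2
add 6: window [5, 6, 6] (2 distinct), len 3
add 4: window [5, 6, 6, 4] (3 distinct), len 4
add 5: window [5, 6, 6, 4, 5] (3 distinct), len 5
add 3: window [5, 6, 6, 4, 5, 3] (4 distinct), len 6
add 4: window [5, 6, 6, 4, 5, 3, 4] (4 distinct), len 7
add 4: window [5, 6, 6, 4, 5, 3, 4, 4] (4 distinct), len 8
add 6: window [5, 6, 6, 4, 5, 3, 4, 4, 6] (4 distinct), len 9
add 7: window [3, 4, 4, 6, 7] (4 distinct), len 5
add 5: window [4, 4, 6, 7, 5] (4 distinct), len 5
add 3: window [6, 7, 5, 3] (4 distinct), len 4
add 7: window [6, 7, 5, 3, 7] (4 distinct), len 5
add 3: window [6, 7, 5, 3, 7, 3] (4 distinct), len 6
add 6: window [6, 7, 5, 3, 7, 3, 6] (4 distinct), len 7
add 4: window [3, 7, 3, 6, 4] (4 distinct), len 5
Longest length with ≤4 distinct: 9.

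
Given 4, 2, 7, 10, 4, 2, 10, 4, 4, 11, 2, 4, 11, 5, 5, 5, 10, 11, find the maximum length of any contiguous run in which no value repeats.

4

[4] len 1
[4, 2] len 2
[4, 2, 7] len 3
[4, 2, 7, 10] len 4
[2, 7, 10, 4] len 4
[7, 10, 4, 2] len 4
[4, 2, 10] len 3
[2, 10, 4] len 3
[4] len 1
[4, 11] len 2
[4, 11, 2] len 3
[11, 2, 4] len 3
[2, 4, 11] len 3
[2, 4, 11, 5] len 4
[5] len 1
[5] len 1
[5, 10] len 2
[5, 10, 11] len 3
Longest all-distinct length: 4.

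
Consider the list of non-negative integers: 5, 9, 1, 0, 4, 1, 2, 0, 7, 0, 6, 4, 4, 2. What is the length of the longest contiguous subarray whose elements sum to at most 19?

8

[5] sum 5 len 1
[5, 9] sum 14 len 2
[5, 9, 1] sum 15 len 3
[5, 9, 1, 0] sum 15 len 4
[5, 9, 1, 0, 4] sum 19 len 5
[9, 1, 0, 4, 1] sum 15 len 5
[9, 1, 0, 4, 1, 2] sum 17 len 6
[9, 1, 0, 4, 1, 2, 0] sum 17 len 7
[1, 0, 4, 1, 2, 0, 7] sum 15 len 7
[1, 0, 4, 1, 2, 0, 7, 0] sum 15 len 8
[1, 2, 0, 7, 0, 6] sum 16 len 6
[2, 0, 7, 0, 6, 4] sum 19 len 6
[0, 6, 4, 4] sum 14 len 4
[0, 6, 4, 4, 2] sum 16 len 5
Longest length seen: 8.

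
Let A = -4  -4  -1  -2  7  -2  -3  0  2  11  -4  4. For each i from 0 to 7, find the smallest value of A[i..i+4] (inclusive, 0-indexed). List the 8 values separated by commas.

-4, -4, -3, -3, -3, -3, -4, -4

(-4, -4, -1, -2, 7) → min -4
(-4, -1, -2, 7, -2) → min -4
(-1, -2, 7, -2, -3) → min -3
(-2, 7, -2, -3, 0) → min -3
(7, -2, -3, 0, 2) → min -3
(-2, -3, 0, 2, 11) → min -3
(-3, 0, 2, 11, -4) → min -4
(0, 2, 11, -4, 4) → min -4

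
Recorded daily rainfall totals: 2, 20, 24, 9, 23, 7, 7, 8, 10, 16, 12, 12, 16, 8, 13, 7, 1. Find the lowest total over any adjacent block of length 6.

57

(2, 20, 24, 9, 23, 7) → sum 85
(20, 24, 9, 23, 7, 7) → sum 90
(24, 9, 23, 7, 7, 8) → sum 78
(9, 23, 7, 7, 8, 10) → sum 64
(23, 7, 7, 8, 10, 16) → sum 71
(7, 7, 8, 10, 16, 12) → sum 60
(7, 8, 10, 16, 12, 12) → sum 65
(8, 10, 16, 12, 12, 16) → sum 74
(10, 16, 12, 12, 16, 8) → sum 74
(16, 12, 12, 16, 8, 13) → sum 77
(12, 12, 16, 8, 13, 7) → sum 68
(12, 16, 8, 13, 7, 1) → sum 57
Lowest of these is 57.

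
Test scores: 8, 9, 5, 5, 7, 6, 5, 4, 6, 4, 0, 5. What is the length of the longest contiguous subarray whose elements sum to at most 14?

[8] sum 8 len 1
[9] sum 9 len 1
[9, 5] sum 14 len 2
[5, 5] sum 10 len 2
[5, 7] sum 12 len 2
[7, 6] sum 13 len 2
[6, 5] sum 11 len 2
[5, 4] sum 9 len 2
[4, 6] sum 10 len 2
[4, 6, 4] sum 14 len 3
[4, 6, 4, 0] sum 14 len 4
[4, 0, 5] sum 9 len 3
Longest length seen: 4.

4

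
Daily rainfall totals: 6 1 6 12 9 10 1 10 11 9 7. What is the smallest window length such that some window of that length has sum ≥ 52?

6

add 6: running sum 6 < 52
add 1: running sum 7 < 52
add 6: running sum 13 < 52
add 12: running sum 25 < 52
add 9: running sum 34 < 52
add 10: running sum 44 < 52
add 1: running sum 45 < 52
add 10: shortest ending here [6, 1, 6, 12, 9, 10, 1, 10] sum 55, len 8
add 11: shortest ending here [12, 9, 10, 1, 10, 11] sum 53, len 6
add 9: shortest ending here [12, 9, 10, 1, 10, 11, 9] sum 62, len 7
add 7: shortest ending here [9, 10, 1, 10, 11, 9, 7] sum 57, len 7
Shortest qualifying length: 6.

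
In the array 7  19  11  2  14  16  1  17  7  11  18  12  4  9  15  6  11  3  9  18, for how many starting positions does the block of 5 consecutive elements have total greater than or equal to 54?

(7, 19, 11, 2, 14) → sum 53
(19, 11, 2, 14, 16) → sum 62  ≥ 54 ✓
(11, 2, 14, 16, 1) → sum 44
(2, 14, 16, 1, 17) → sum 50
(14, 16, 1, 17, 7) → sum 55  ≥ 54 ✓
(16, 1, 17, 7, 11) → sum 52
(1, 17, 7, 11, 18) → sum 54  ≥ 54 ✓
(17, 7, 11, 18, 12) → sum 65  ≥ 54 ✓
(7, 11, 18, 12, 4) → sum 52
(11, 18, 12, 4, 9) → sum 54  ≥ 54 ✓
(18, 12, 4, 9, 15) → sum 58  ≥ 54 ✓
(12, 4, 9, 15, 6) → sum 46
(4, 9, 15, 6, 11) → sum 45
(9, 15, 6, 11, 3) → sum 44
(15, 6, 11, 3, 9) → sum 44
(6, 11, 3, 9, 18) → sum 47
6 windows satisfy the condition.

6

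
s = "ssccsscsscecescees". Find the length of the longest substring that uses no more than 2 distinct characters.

10

add s: window [s] (1 distinct), len 1
add s: window [s, s] (1 distinct), len 2
add c: window [s, s, c] (2 distinct), len 3
add c: window [s, s, c, c] (2 distinct), len 4
add s: window [s, s, c, c, s] (2 distinct), len 5
add s: window [s, s, c, c, s, s] (2 distinct), len 6
add c: window [s, s, c, c, s, s, c] (2 distinct), len 7
add s: window [s, s, c, c, s, s, c, s] (2 distinct), len 8
add s: window [s, s, c, c, s, s, c, s, s] (2 distinct), len 9
add c: window [s, s, c, c, s, s, c, s, s, c] (2 distinct), len 10
add e: window [c, e] (2 distinct), len 2
add c: window [c, e, c] (2 distinct), len 3
add e: window [c, e, c, e] (2 distinct), len 4
add s: window [e, s] (2 distinct), len 2
add c: window [s, c] (2 distinct), len 2
add e: window [c, e] (2 distinct), len 2
add e: window [c, e, e] (2 distinct), len 3
add s: window [e, e, s] (2 distinct), len 3
Longest length with ≤2 distinct: 10.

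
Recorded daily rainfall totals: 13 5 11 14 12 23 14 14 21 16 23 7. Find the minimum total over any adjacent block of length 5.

55

13 5 11 14 12 → sum 55
5 11 14 12 23 → sum 65
11 14 12 23 14 → sum 74
14 12 23 14 14 → sum 77
12 23 14 14 21 → sum 84
23 14 14 21 16 → sum 88
14 14 21 16 23 → sum 88
14 21 16 23 7 → sum 81
Minimum of these is 55.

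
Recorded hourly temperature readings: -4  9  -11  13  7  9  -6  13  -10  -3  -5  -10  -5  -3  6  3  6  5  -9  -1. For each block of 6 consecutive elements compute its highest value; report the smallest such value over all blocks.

-3

Window maxs for each of the 15 positions:
(-4, 9, -11, 13, 7, 9) → max 13
(9, -11, 13, 7, 9, -6) → max 13
(-11, 13, 7, 9, -6, 13) → max 13
(13, 7, 9, -6, 13, -10) → max 13
(7, 9, -6, 13, -10, -3) → max 13
(9, -6, 13, -10, -3, -5) → max 13
(-6, 13, -10, -3, -5, -10) → max 13
(13, -10, -3, -5, -10, -5) → max 13
(-10, -3, -5, -10, -5, -3) → max -3
(-3, -5, -10, -5, -3, 6) → max 6
(-5, -10, -5, -3, 6, 3) → max 6
(-10, -5, -3, 6, 3, 6) → max 6
(-5, -3, 6, 3, 6, 5) → max 6
(-3, 6, 3, 6, 5, -9) → max 6
(6, 3, 6, 5, -9, -1) → max 6
Smallest of these is -3.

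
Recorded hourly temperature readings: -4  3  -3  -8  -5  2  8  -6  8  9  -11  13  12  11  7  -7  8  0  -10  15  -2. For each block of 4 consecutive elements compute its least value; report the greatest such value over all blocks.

(-4, 3, -3, -8) → min -8
(3, -3, -8, -5) → min -8
(-3, -8, -5, 2) → min -8
(-8, -5, 2, 8) → min -8
(-5, 2, 8, -6) → min -6
(2, 8, -6, 8) → min -6
(8, -6, 8, 9) → min -6
(-6, 8, 9, -11) → min -11
(8, 9, -11, 13) → min -11
(9, -11, 13, 12) → min -11
(-11, 13, 12, 11) → min -11
(13, 12, 11, 7) → min 7
(12, 11, 7, -7) → min -7
(11, 7, -7, 8) → min -7
(7, -7, 8, 0) → min -7
(-7, 8, 0, -10) → min -10
(8, 0, -10, 15) → min -10
(0, -10, 15, -2) → min -10
Greatest of these is 7.

7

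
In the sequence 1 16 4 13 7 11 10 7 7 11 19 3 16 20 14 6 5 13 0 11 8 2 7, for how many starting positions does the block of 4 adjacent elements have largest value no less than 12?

15

1 16 4 13 → max 16  ≥ 12 ✓
16 4 13 7 → max 16  ≥ 12 ✓
4 13 7 11 → max 13  ≥ 12 ✓
13 7 11 10 → max 13  ≥ 12 ✓
7 11 10 7 → max 11
11 10 7 7 → max 11
10 7 7 11 → max 11
7 7 11 19 → max 19  ≥ 12 ✓
7 11 19 3 → max 19  ≥ 12 ✓
11 19 3 16 → max 19  ≥ 12 ✓
19 3 16 20 → max 20  ≥ 12 ✓
3 16 20 14 → max 20  ≥ 12 ✓
16 20 14 6 → max 20  ≥ 12 ✓
20 14 6 5 → max 20  ≥ 12 ✓
14 6 5 13 → max 14  ≥ 12 ✓
6 5 13 0 → max 13  ≥ 12 ✓
5 13 0 11 → max 13  ≥ 12 ✓
13 0 11 8 → max 13  ≥ 12 ✓
0 11 8 2 → max 11
11 8 2 7 → max 11
15 windows satisfy the condition.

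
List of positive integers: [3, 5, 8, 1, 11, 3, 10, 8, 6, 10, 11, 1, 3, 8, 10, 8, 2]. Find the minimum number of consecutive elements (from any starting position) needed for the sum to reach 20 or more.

add 3: running sum 3 < 20
add 5: running sum 8 < 20
add 8: running sum 16 < 20
add 1: running sum 17 < 20
end 4: [8, 1, 11] sum 20, len 3
end 5: [8, 1, 11, 3] sum 23, len 4
end 6: [11, 3, 10] sum 24, len 3
end 7: [3, 10, 8] sum 21, len 3
end 8: [10, 8, 6] sum 24, len 3
end 9: [8, 6, 10] sum 24, len 3
end 10: [10, 11] sum 21, len 2
end 11: [10, 11, 1] sum 22, len 3
end 12: [10, 11, 1, 3] sum 25, len 4
end 13: [11, 1, 3, 8] sum 23, len 4
end 14: [3, 8, 10] sum 21, len 3
end 15: [8, 10, 8] sum 26, len 3
end 16: [10, 8, 2] sum 20, len 3
Shortest qualifying length: 2.

2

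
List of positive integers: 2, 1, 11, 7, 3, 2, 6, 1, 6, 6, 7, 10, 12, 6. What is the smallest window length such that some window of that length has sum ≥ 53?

8

add 2: running sum 2 < 53
add 1: running sum 3 < 53
add 11: running sum 14 < 53
add 7: running sum 21 < 53
add 3: running sum 24 < 53
add 2: running sum 26 < 53
add 6: running sum 32 < 53
add 1: running sum 33 < 53
add 6: running sum 39 < 53
add 6: running sum 45 < 53
add 7: running sum 52 < 53
end 11: [11, 7, 3, 2, 6, 1, 6, 6, 7, 10] sum 59, len 10
end 12: [3, 2, 6, 1, 6, 6, 7, 10, 12] sum 53, len 9
end 13: [6, 1, 6, 6, 7, 10, 12, 6] sum 54, len 8
Shortest qualifying length: 8.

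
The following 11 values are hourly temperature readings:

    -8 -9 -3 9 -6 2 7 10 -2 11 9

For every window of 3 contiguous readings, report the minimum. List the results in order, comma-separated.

-9, -9, -6, -6, -6, 2, -2, -2, -2

(-8, -9, -3) → min -9
(-9, -3, 9) → min -9
(-3, 9, -6) → min -6
(9, -6, 2) → min -6
(-6, 2, 7) → min -6
(2, 7, 10) → min 2
(7, 10, -2) → min -2
(10, -2, 11) → min -2
(-2, 11, 9) → min -2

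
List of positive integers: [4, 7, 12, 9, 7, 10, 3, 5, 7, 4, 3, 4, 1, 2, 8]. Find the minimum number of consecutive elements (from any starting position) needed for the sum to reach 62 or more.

add 4: running sum 4 < 62
add 7: running sum 11 < 62
add 12: running sum 23 < 62
add 9: running sum 32 < 62
add 7: running sum 39 < 62
add 10: running sum 49 < 62
add 3: running sum 52 < 62
add 5: running sum 57 < 62
add 7: shortest ending here [4, 7, 12, 9, 7, 10, 3, 5, 7] sum 64, len 9
add 4: shortest ending here [7, 12, 9, 7, 10, 3, 5, 7, 4] sum 64, len 9
add 3: shortest ending here [7, 12, 9, 7, 10, 3, 5, 7, 4, 3] sum 67, len 10
add 4: shortest ending here [12, 9, 7, 10, 3, 5, 7, 4, 3, 4] sum 64, len 10
add 1: shortest ending here [12, 9, 7, 10, 3, 5, 7, 4, 3, 4, 1] sum 65, len 11
add 2: shortest ending here [12, 9, 7, 10, 3, 5, 7, 4, 3, 4, 1, 2] sum 67, len 12
add 8: shortest ending here [9, 7, 10, 3, 5, 7, 4, 3, 4, 1, 2, 8] sum 63, len 12
Shortest qualifying length: 9.

9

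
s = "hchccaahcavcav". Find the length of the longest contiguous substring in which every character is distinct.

4

[h] len 1
[h, c] len 2
[c, h] len 2
[h, c] len 2
[c] len 1
[c, a] len 2
[a] len 1
[a, h] len 2
[a, h, c] len 3
[h, c, a] len 3
[h, c, a, v] len 4
[a, v, c] len 3
[v, c, a] len 3
[c, a, v] len 3
Longest all-distinct length: 4.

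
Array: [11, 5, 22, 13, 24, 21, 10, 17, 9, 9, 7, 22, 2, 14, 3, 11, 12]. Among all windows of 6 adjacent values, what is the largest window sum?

[11, 5, 22, 13, 24, 21] → sum 96
[5, 22, 13, 24, 21, 10] → sum 95
[22, 13, 24, 21, 10, 17] → sum 107
[13, 24, 21, 10, 17, 9] → sum 94
[24, 21, 10, 17, 9, 9] → sum 90
[21, 10, 17, 9, 9, 7] → sum 73
[10, 17, 9, 9, 7, 22] → sum 74
[17, 9, 9, 7, 22, 2] → sum 66
[9, 9, 7, 22, 2, 14] → sum 63
[9, 7, 22, 2, 14, 3] → sum 57
[7, 22, 2, 14, 3, 11] → sum 59
[22, 2, 14, 3, 11, 12] → sum 64
Largest of these is 107.

107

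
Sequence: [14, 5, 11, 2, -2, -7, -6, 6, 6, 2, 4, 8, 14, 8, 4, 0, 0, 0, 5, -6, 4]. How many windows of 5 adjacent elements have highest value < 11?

9

14 5 11 2 -2 → max 14
5 11 2 -2 -7 → max 11
11 2 -2 -7 -6 → max 11
2 -2 -7 -6 6 → max 6  < 11 ✓
-2 -7 -6 6 6 → max 6  < 11 ✓
-7 -6 6 6 2 → max 6  < 11 ✓
-6 6 6 2 4 → max 6  < 11 ✓
6 6 2 4 8 → max 8  < 11 ✓
6 2 4 8 14 → max 14
2 4 8 14 8 → max 14
4 8 14 8 4 → max 14
8 14 8 4 0 → max 14
14 8 4 0 0 → max 14
8 4 0 0 0 → max 8  < 11 ✓
4 0 0 0 5 → max 5  < 11 ✓
0 0 0 5 -6 → max 5  < 11 ✓
0 0 5 -6 4 → max 5  < 11 ✓
9 windows satisfy the condition.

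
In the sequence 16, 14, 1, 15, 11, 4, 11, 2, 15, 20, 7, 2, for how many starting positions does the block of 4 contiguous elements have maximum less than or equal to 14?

[16, 14, 1, 15] → max 16
[14, 1, 15, 11] → max 15
[1, 15, 11, 4] → max 15
[15, 11, 4, 11] → max 15
[11, 4, 11, 2] → max 11  ≤ 14 ✓
[4, 11, 2, 15] → max 15
[11, 2, 15, 20] → max 20
[2, 15, 20, 7] → max 20
[15, 20, 7, 2] → max 20
1 window satisfy the condition.

1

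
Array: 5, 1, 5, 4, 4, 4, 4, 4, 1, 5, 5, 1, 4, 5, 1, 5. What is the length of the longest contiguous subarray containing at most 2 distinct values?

add 5: window [5] (1 distinct), len 1
add 1: window [5, 1] (2 distinct), len 2
add 5: window [5, 1, 5] (2 distinct), len 3
add 4: window [5, 4] (2 distinct), len 2
add 4: window [5, 4, 4] (2 distinct), len 3
add 4: window [5, 4, 4, 4] (2 distinct), len 4
add 4: window [5, 4, 4, 4, 4] (2 distinct), len 5
add 4: window [5, 4, 4, 4, 4, 4] (2 distinct), len 6
add 1: window [4, 4, 4, 4, 4, 1] (2 distinct), len 6
add 5: window [1, 5] (2 distinct), len 2
add 5: window [1, 5, 5] (2 distinct), len 3
add 1: window [1, 5, 5, 1] (2 distinct), len 4
add 4: window [1, 4] (2 distinct), len 2
add 5: window [4, 5] (2 distinct), len 2
add 1: window [5, 1] (2 distinct), len 2
add 5: window [5, 1, 5] (2 distinct), len 3
Longest length with ≤2 distinct: 6.

6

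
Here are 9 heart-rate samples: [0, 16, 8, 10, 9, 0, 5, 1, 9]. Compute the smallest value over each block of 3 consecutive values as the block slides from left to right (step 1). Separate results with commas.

0 16 8 → min 0
16 8 10 → min 8
8 10 9 → min 8
10 9 0 → min 0
9 0 5 → min 0
0 5 1 → min 0
5 1 9 → min 1

0, 8, 8, 0, 0, 0, 1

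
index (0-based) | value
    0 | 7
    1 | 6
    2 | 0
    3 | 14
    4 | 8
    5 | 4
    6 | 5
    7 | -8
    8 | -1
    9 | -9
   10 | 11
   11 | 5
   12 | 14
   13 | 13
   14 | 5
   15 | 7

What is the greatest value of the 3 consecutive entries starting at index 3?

14

Elements at indices 3..5: 14, 8, 4
max(14, 8, 4) = 14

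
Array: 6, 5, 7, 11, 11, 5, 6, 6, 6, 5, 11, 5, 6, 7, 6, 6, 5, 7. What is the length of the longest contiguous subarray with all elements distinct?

4

add 6: [6] len 1
add 5: [6, 5] len 2
add 7: [6, 5, 7] len 3
add 11: [6, 5, 7, 11] len 4
add 11 (repeat 11, move left end past it): [11] len 1
add 5: [11, 5] len 2
add 6: [11, 5, 6] len 3
add 6 (repeat 6, move left end past it): [6] len 1
add 6 (repeat 6, move left end past it): [6] len 1
add 5: [6, 5] len 2
add 11: [6, 5, 11] len 3
add 5 (repeat 5, move left end past it): [11, 5] len 2
add 6: [11, 5, 6] len 3
add 7: [11, 5, 6, 7] len 4
add 6 (repeat 6, move left end past it): [7, 6] len 2
add 6 (repeat 6, move left end past it): [6] len 1
add 5: [6, 5] len 2
add 7: [6, 5, 7] len 3
Longest all-distinct length: 4.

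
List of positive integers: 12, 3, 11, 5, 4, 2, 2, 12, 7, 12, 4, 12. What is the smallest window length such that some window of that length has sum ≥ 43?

5

add 12: running sum 12 < 43
add 3: running sum 15 < 43
add 11: running sum 26 < 43
add 5: running sum 31 < 43
add 4: running sum 35 < 43
add 2: running sum 37 < 43
add 2: running sum 39 < 43
add 12: shortest ending here [12, 3, 11, 5, 4, 2, 2, 12] sum 51, len 8
add 7: shortest ending here [11, 5, 4, 2, 2, 12, 7] sum 43, len 7
add 12: shortest ending here [5, 4, 2, 2, 12, 7, 12] sum 44, len 7
add 4: shortest ending here [4, 2, 2, 12, 7, 12, 4] sum 43, len 7
add 12: shortest ending here [12, 7, 12, 4, 12] sum 47, len 5
Shortest qualifying length: 5.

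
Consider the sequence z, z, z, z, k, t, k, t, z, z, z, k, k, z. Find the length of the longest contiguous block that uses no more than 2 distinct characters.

6

add z: window [z] (1 distinct), len 1
add z: window [z, z] (1 distinct), len 2
add z: window [z, z, z] (1 distinct), len 3
add z: window [z, z, z, z] (1 distinct), len 4
add k: window [z, z, z, z, k] (2 distinct), len 5
add t: window [k, t] (2 distinct), len 2
add k: window [k, t, k] (2 distinct), len 3
add t: window [k, t, k, t] (2 distinct), len 4
add z: window [t, z] (2 distinct), len 2
add z: window [t, z, z] (2 distinct), len 3
add z: window [t, z, z, z] (2 distinct), len 4
add k: window [z, z, z, k] (2 distinct), len 4
add k: window [z, z, z, k, k] (2 distinct), len 5
add z: window [z, z, z, k, k, z] (2 distinct), len 6
Longest length with ≤2 distinct: 6.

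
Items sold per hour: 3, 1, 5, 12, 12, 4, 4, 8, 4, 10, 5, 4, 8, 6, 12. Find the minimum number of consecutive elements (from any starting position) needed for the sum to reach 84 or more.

12

add 3: running sum 3 < 84
add 1: running sum 4 < 84
add 5: running sum 9 < 84
add 12: running sum 21 < 84
add 12: running sum 33 < 84
add 4: running sum 37 < 84
add 4: running sum 41 < 84
add 8: running sum 49 < 84
add 4: running sum 53 < 84
add 10: running sum 63 < 84
add 5: running sum 68 < 84
add 4: running sum 72 < 84
add 8: running sum 80 < 84
end 13: [3, 1, 5, 12, 12, 4, 4, 8, 4, 10, 5, 4, 8, 6] sum 86, len 14
end 14: [12, 12, 4, 4, 8, 4, 10, 5, 4, 8, 6, 12] sum 89, len 12
Shortest qualifying length: 12.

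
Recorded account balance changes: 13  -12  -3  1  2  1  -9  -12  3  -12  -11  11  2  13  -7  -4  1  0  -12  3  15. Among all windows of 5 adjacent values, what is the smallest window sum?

-41

13 -12 -3 1 2 → sum 1
-12 -3 1 2 1 → sum -11
-3 1 2 1 -9 → sum -8
1 2 1 -9 -12 → sum -17
2 1 -9 -12 3 → sum -15
1 -9 -12 3 -12 → sum -29
-9 -12 3 -12 -11 → sum -41
-12 3 -12 -11 11 → sum -21
3 -12 -11 11 2 → sum -7
-12 -11 11 2 13 → sum 3
-11 11 2 13 -7 → sum 8
11 2 13 -7 -4 → sum 15
2 13 -7 -4 1 → sum 5
13 -7 -4 1 0 → sum 3
-7 -4 1 0 -12 → sum -22
-4 1 0 -12 3 → sum -12
1 0 -12 3 15 → sum 7
Smallest of these is -41.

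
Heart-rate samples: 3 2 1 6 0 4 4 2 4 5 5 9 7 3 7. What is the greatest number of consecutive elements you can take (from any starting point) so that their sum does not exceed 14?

5

add 3: [3] sum 3, len 1
add 2: [3, 2] sum 5, len 2
add 1: [3, 2, 1] sum 6, len 3
add 6: [3, 2, 1, 6] sum 12, len 4
add 0: [3, 2, 1, 6, 0] sum 12, len 5
add 4: [2, 1, 6, 0, 4] sum 13, len 5
add 4: [6, 0, 4, 4] sum 14, len 4
add 2: [0, 4, 4, 2] sum 10, len 4
add 4: [0, 4, 4, 2, 4] sum 14, len 5
add 5: [2, 4, 5] sum 11, len 3
add 5: [4, 5, 5] sum 14, len 3
add 9: [5, 9] sum 14, len 2
add 7: [7] sum 7, len 1
add 3: [7, 3] sum 10, len 2
add 7: [3, 7] sum 10, len 2
Longest length seen: 5.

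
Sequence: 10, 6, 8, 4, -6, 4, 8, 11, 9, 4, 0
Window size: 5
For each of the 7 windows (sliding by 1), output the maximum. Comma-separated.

10 6 8 4 -6 → max 10
6 8 4 -6 4 → max 8
8 4 -6 4 8 → max 8
4 -6 4 8 11 → max 11
-6 4 8 11 9 → max 11
4 8 11 9 4 → max 11
8 11 9 4 0 → max 11

10, 8, 8, 11, 11, 11, 11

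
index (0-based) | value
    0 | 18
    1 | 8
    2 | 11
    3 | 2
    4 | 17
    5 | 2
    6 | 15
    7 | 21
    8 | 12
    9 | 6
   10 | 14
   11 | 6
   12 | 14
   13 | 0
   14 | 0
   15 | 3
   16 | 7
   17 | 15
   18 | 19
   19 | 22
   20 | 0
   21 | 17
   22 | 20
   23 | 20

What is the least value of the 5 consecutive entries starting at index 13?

Elements at indices 13..17: 0, 0, 3, 7, 15
min(0, 0, 3, 7, 15) = 0

0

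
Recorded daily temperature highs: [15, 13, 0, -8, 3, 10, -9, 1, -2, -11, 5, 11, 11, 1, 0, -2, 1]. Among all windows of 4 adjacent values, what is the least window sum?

-21

[15, 13, 0, -8] → sum 20
[13, 0, -8, 3] → sum 8
[0, -8, 3, 10] → sum 5
[-8, 3, 10, -9] → sum -4
[3, 10, -9, 1] → sum 5
[10, -9, 1, -2] → sum 0
[-9, 1, -2, -11] → sum -21
[1, -2, -11, 5] → sum -7
[-2, -11, 5, 11] → sum 3
[-11, 5, 11, 11] → sum 16
[5, 11, 11, 1] → sum 28
[11, 11, 1, 0] → sum 23
[11, 1, 0, -2] → sum 10
[1, 0, -2, 1] → sum 0
Least of these is -21.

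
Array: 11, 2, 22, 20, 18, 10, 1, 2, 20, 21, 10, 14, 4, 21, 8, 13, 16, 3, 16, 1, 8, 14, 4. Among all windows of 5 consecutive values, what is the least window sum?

Window sums for each of the 19 positions:
11 2 22 20 18 → sum 73
2 22 20 18 10 → sum 72
22 20 18 10 1 → sum 71
20 18 10 1 2 → sum 51
18 10 1 2 20 → sum 51
10 1 2 20 21 → sum 54
1 2 20 21 10 → sum 54
2 20 21 10 14 → sum 67
20 21 10 14 4 → sum 69
21 10 14 4 21 → sum 70
10 14 4 21 8 → sum 57
14 4 21 8 13 → sum 60
4 21 8 13 16 → sum 62
21 8 13 16 3 → sum 61
8 13 16 3 16 → sum 56
13 16 3 16 1 → sum 49
16 3 16 1 8 → sum 44
3 16 1 8 14 → sum 42
16 1 8 14 4 → sum 43
Least of these is 42.

42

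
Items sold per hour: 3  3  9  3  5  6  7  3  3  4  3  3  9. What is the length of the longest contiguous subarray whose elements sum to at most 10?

Extend to the right; shrink from the left whenever the sum exceeds 10:
[3] sum 3 len 1
[3, 3] sum 6 len 2
[9] sum 9 len 1
[3] sum 3 len 1
[3, 5] sum 8 len 2
[6] sum 6 len 1
[7] sum 7 len 1
[7, 3] sum 10 len 2
[3, 3] sum 6 len 2
[3, 3, 4] sum 10 len 3
[3, 4, 3] sum 10 len 3
[4, 3, 3] sum 10 len 3
[9] sum 9 len 1
Longest length seen: 3.

3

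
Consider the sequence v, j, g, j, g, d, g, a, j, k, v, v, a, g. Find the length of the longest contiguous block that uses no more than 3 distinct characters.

[v] 1 distinct, len 1
[v, j] 2 distinct, len 2
[v, j, g] 3 distinct, len 3
[v, j, g, j] 3 distinct, len 4
[v, j, g, j, g] 3 distinct, len 5
[j, g, j, g, d] 3 distinct, len 5
[j, g, j, g, d, g] 3 distinct, len 6
[g, d, g, a] 3 distinct, len 4
[g, a, j] 3 distinct, len 3
[a, j, k] 3 distinct, len 3
[j, k, v] 3 distinct, len 3
[j, k, v, v] 3 distinct, len 4
[k, v, v, a] 3 distinct, len 4
[v, v, a, g] 3 distinct, len 4
Longest length with ≤3 distinct: 6.

6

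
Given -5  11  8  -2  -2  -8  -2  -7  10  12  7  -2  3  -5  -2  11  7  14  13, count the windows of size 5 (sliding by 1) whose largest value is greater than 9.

(-5, 11, 8, -2, -2) → max 11  > 9 ✓
(11, 8, -2, -2, -8) → max 11  > 9 ✓
(8, -2, -2, -8, -2) → max 8
(-2, -2, -8, -2, -7) → max -2
(-2, -8, -2, -7, 10) → max 10  > 9 ✓
(-8, -2, -7, 10, 12) → max 12  > 9 ✓
(-2, -7, 10, 12, 7) → max 12  > 9 ✓
(-7, 10, 12, 7, -2) → max 12  > 9 ✓
(10, 12, 7, -2, 3) → max 12  > 9 ✓
(12, 7, -2, 3, -5) → max 12  > 9 ✓
(7, -2, 3, -5, -2) → max 7
(-2, 3, -5, -2, 11) → max 11  > 9 ✓
(3, -5, -2, 11, 7) → max 11  > 9 ✓
(-5, -2, 11, 7, 14) → max 14  > 9 ✓
(-2, 11, 7, 14, 13) → max 14  > 9 ✓
12 windows satisfy the condition.

12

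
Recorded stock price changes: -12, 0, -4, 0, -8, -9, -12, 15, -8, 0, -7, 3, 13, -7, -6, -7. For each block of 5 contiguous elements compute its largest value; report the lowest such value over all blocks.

(-12, 0, -4, 0, -8) → max 0
(0, -4, 0, -8, -9) → max 0
(-4, 0, -8, -9, -12) → max 0
(0, -8, -9, -12, 15) → max 15
(-8, -9, -12, 15, -8) → max 15
(-9, -12, 15, -8, 0) → max 15
(-12, 15, -8, 0, -7) → max 15
(15, -8, 0, -7, 3) → max 15
(-8, 0, -7, 3, 13) → max 13
(0, -7, 3, 13, -7) → max 13
(-7, 3, 13, -7, -6) → max 13
(3, 13, -7, -6, -7) → max 13
Lowest of these is 0.

0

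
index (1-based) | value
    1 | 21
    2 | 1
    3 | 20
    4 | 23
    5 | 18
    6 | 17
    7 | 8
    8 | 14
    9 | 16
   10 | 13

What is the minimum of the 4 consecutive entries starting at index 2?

1

Elements at indices 2..5: 1, 20, 23, 18
min(1, 20, 23, 18) = 1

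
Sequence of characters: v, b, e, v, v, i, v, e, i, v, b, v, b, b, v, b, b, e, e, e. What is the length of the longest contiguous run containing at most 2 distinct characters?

[v] 1 distinct, len 1
[v, b] 2 distinct, len 2
[b, e] 2 distinct, len 2
[e, v] 2 distinct, len 2
[e, v, v] 2 distinct, len 3
[v, v, i] 2 distinct, len 3
[v, v, i, v] 2 distinct, len 4
[v, e] 2 distinct, len 2
[e, i] 2 distinct, len 2
[i, v] 2 distinct, len 2
[v, b] 2 distinct, len 2
[v, b, v] 2 distinct, len 3
[v, b, v, b] 2 distinct, len 4
[v, b, v, b, b] 2 distinct, len 5
[v, b, v, b, b, v] 2 distinct, len 6
[v, b, v, b, b, v, b] 2 distinct, len 7
[v, b, v, b, b, v, b, b] 2 distinct, len 8
[b, b, e] 2 distinct, len 3
[b, b, e, e] 2 distinct, len 4
[b, b, e, e, e] 2 distinct, len 5
Longest length with ≤2 distinct: 8.

8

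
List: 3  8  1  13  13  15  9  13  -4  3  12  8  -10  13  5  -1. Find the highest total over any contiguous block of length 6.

Each size-6 window and its sum:
[3, 8, 1, 13, 13, 15] → sum 53
[8, 1, 13, 13, 15, 9] → sum 59
[1, 13, 13, 15, 9, 13] → sum 64
[13, 13, 15, 9, 13, -4] → sum 59
[13, 15, 9, 13, -4, 3] → sum 49
[15, 9, 13, -4, 3, 12] → sum 48
[9, 13, -4, 3, 12, 8] → sum 41
[13, -4, 3, 12, 8, -10] → sum 22
[-4, 3, 12, 8, -10, 13] → sum 22
[3, 12, 8, -10, 13, 5] → sum 31
[12, 8, -10, 13, 5, -1] → sum 27
Highest of these is 64.

64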